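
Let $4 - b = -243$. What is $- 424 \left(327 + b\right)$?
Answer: $-243376$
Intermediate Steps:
$b = 247$ ($b = 4 - -243 = 4 + 243 = 247$)
$- 424 \left(327 + b\right) = - 424 \left(327 + 247\right) = \left(-424\right) 574 = -243376$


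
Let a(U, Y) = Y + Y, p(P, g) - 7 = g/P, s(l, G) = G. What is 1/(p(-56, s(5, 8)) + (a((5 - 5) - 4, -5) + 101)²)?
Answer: 7/58015 ≈ 0.00012066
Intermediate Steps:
p(P, g) = 7 + g/P
a(U, Y) = 2*Y
1/(p(-56, s(5, 8)) + (a((5 - 5) - 4, -5) + 101)²) = 1/((7 + 8/(-56)) + (2*(-5) + 101)²) = 1/((7 + 8*(-1/56)) + (-10 + 101)²) = 1/((7 - ⅐) + 91²) = 1/(48/7 + 8281) = 1/(58015/7) = 7/58015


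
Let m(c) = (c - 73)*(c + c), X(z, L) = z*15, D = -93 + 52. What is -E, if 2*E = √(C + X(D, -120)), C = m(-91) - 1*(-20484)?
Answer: -√49717/2 ≈ -111.49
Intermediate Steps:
D = -41
X(z, L) = 15*z
m(c) = 2*c*(-73 + c) (m(c) = (-73 + c)*(2*c) = 2*c*(-73 + c))
C = 50332 (C = 2*(-91)*(-73 - 91) - 1*(-20484) = 2*(-91)*(-164) + 20484 = 29848 + 20484 = 50332)
E = √49717/2 (E = √(50332 + 15*(-41))/2 = √(50332 - 615)/2 = √49717/2 ≈ 111.49)
-E = -√49717/2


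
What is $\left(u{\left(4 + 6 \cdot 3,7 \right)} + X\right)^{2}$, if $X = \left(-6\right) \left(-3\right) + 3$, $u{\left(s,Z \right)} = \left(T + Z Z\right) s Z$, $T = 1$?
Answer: $59613841$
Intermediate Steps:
$u{\left(s,Z \right)} = Z s \left(1 + Z^{2}\right)$ ($u{\left(s,Z \right)} = \left(1 + Z Z\right) s Z = \left(1 + Z^{2}\right) Z s = Z s \left(1 + Z^{2}\right)$)
$X = 21$ ($X = 18 + 3 = 21$)
$\left(u{\left(4 + 6 \cdot 3,7 \right)} + X\right)^{2} = \left(7 \left(4 + 6 \cdot 3\right) \left(1 + 7^{2}\right) + 21\right)^{2} = \left(7 \left(4 + 18\right) \left(1 + 49\right) + 21\right)^{2} = \left(7 \cdot 22 \cdot 50 + 21\right)^{2} = \left(7700 + 21\right)^{2} = 7721^{2} = 59613841$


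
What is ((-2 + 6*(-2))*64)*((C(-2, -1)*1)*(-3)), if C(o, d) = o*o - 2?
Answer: 5376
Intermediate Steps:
C(o, d) = -2 + o² (C(o, d) = o² - 2 = -2 + o²)
((-2 + 6*(-2))*64)*((C(-2, -1)*1)*(-3)) = ((-2 + 6*(-2))*64)*(((-2 + (-2)²)*1)*(-3)) = ((-2 - 12)*64)*(((-2 + 4)*1)*(-3)) = (-14*64)*((2*1)*(-3)) = -1792*(-3) = -896*(-6) = 5376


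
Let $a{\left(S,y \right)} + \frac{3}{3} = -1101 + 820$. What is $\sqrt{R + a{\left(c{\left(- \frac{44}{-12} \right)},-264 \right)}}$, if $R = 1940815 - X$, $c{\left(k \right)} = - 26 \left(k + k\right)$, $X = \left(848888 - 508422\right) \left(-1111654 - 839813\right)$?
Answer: $\sqrt{664410104155} \approx 8.1511 \cdot 10^{5}$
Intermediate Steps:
$X = -664408163622$ ($X = 340466 \left(-1951467\right) = -664408163622$)
$c{\left(k \right)} = - 52 k$ ($c{\left(k \right)} = - 26 \cdot 2 k = - 52 k$)
$a{\left(S,y \right)} = -282$ ($a{\left(S,y \right)} = -1 + \left(-1101 + 820\right) = -1 - 281 = -282$)
$R = 664410104437$ ($R = 1940815 - -664408163622 = 1940815 + 664408163622 = 664410104437$)
$\sqrt{R + a{\left(c{\left(- \frac{44}{-12} \right)},-264 \right)}} = \sqrt{664410104437 - 282} = \sqrt{664410104155}$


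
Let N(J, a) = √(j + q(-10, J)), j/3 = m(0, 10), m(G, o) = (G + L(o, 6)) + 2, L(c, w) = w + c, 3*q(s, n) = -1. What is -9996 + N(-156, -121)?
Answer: -9996 + √483/3 ≈ -9988.7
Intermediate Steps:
q(s, n) = -⅓ (q(s, n) = (⅓)*(-1) = -⅓)
L(c, w) = c + w
m(G, o) = 8 + G + o (m(G, o) = (G + (o + 6)) + 2 = (G + (6 + o)) + 2 = (6 + G + o) + 2 = 8 + G + o)
j = 54 (j = 3*(8 + 0 + 10) = 3*18 = 54)
N(J, a) = √483/3 (N(J, a) = √(54 - ⅓) = √(161/3) = √483/3)
-9996 + N(-156, -121) = -9996 + √483/3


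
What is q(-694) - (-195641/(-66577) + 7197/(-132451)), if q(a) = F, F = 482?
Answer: 4224933997992/8818190227 ≈ 479.12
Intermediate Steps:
q(a) = 482
q(-694) - (-195641/(-66577) + 7197/(-132451)) = 482 - (-195641/(-66577) + 7197/(-132451)) = 482 - (-195641*(-1/66577) + 7197*(-1/132451)) = 482 - (195641/66577 - 7197/132451) = 482 - 1*25433691422/8818190227 = 482 - 25433691422/8818190227 = 4224933997992/8818190227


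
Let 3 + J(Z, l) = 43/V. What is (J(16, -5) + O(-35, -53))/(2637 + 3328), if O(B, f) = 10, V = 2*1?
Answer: 57/11930 ≈ 0.0047779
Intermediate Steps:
V = 2
J(Z, l) = 37/2 (J(Z, l) = -3 + 43/2 = 37/2)
(J(16, -5) + O(-35, -53))/(2637 + 3328) = (37/2 + 10)/(2637 + 3328) = (57/2)/5965 = (57/2)*(1/5965) = 57/11930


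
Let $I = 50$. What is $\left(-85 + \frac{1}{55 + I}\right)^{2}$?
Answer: $\frac{79637776}{11025} \approx 7223.4$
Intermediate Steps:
$\left(-85 + \frac{1}{55 + I}\right)^{2} = \left(-85 + \frac{1}{55 + 50}\right)^{2} = \left(-85 + \frac{1}{105}\right)^{2} = \left(- \frac{8924}{105}\right)^{2} = \frac{79637776}{11025}$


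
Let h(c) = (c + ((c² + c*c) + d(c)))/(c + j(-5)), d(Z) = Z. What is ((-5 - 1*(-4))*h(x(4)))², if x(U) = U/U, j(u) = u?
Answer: 1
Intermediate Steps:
x(U) = 1
h(c) = (2*c + 2*c²)/(-5 + c) (h(c) = (c + ((c² + c*c) + c))/(c - 5) = (c + ((c² + c²) + c))/(-5 + c) = (c + (2*c² + c))/(-5 + c) = (c + (c + 2*c²))/(-5 + c) = (2*c + 2*c²)/(-5 + c))
((-5 - 1*(-4))*h(x(4)))² = ((-5 - 1*(-4))*(2*1*(1 + 1)/(-5 + 1)))² = ((-5 + 4)*(2*1*2/(-4)))² = (-2*(-1)*2/4)² = (-1*(-1))² = 1² = 1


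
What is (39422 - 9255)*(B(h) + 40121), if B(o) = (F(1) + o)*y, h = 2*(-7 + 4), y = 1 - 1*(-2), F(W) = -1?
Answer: 1209696700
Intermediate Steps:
y = 3 (y = 1 + 2 = 3)
h = -6 (h = 2*(-3) = -6)
B(o) = -3 + 3*o (B(o) = (-1 + o)*3 = -3 + 3*o)
(39422 - 9255)*(B(h) + 40121) = (39422 - 9255)*((-3 + 3*(-6)) + 40121) = 30167*((-3 - 18) + 40121) = 30167*(-21 + 40121) = 30167*40100 = 1209696700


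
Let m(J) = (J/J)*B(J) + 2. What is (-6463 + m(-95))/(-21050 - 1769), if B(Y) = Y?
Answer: 6556/22819 ≈ 0.28730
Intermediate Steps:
m(J) = 2 + J (m(J) = (J/J)*J + 2 = 1*J + 2 = J + 2 = 2 + J)
(-6463 + m(-95))/(-21050 - 1769) = (-6463 + (2 - 95))/(-21050 - 1769) = (-6463 - 93)/(-22819) = -6556*(-1/22819) = 6556/22819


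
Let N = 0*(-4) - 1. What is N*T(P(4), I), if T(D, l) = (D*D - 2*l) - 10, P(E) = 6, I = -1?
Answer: -28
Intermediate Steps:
T(D, l) = -10 + D² - 2*l (T(D, l) = (D² - 2*l) - 10 = -10 + D² - 2*l)
N = -1 (N = 0 - 1 = -1)
N*T(P(4), I) = -(-10 + 6² - 2*(-1)) = -(-10 + 36 + 2) = -1*28 = -28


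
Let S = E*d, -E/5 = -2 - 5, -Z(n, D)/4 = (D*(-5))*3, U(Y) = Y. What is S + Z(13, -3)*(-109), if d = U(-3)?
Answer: 19515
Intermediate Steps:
d = -3
Z(n, D) = 60*D (Z(n, D) = -4*D*(-5)*3 = -4*(-5*D)*3 = -(-60)*D = 60*D)
E = 35 (E = -5*(-2 - 5) = -5*(-7) = 35)
S = -105 (S = 35*(-3) = -105)
S + Z(13, -3)*(-109) = -105 + (60*(-3))*(-109) = -105 - 180*(-109) = -105 + 19620 = 19515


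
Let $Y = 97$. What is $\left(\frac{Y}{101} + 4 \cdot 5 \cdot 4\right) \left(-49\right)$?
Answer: $- \frac{400673}{101} \approx -3967.1$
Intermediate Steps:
$\left(\frac{Y}{101} + 4 \cdot 5 \cdot 4\right) \left(-49\right) = \left(\frac{97}{101} + 4 \cdot 5 \cdot 4\right) \left(-49\right) = \left(97 \cdot \frac{1}{101} + 20 \cdot 4\right) \left(-49\right) = \left(\frac{97}{101} + 80\right) \left(-49\right) = \frac{8177}{101} \left(-49\right) = - \frac{400673}{101}$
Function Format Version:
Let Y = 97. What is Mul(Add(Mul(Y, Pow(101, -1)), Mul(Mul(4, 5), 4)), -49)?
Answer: Rational(-400673, 101) ≈ -3967.1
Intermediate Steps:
Mul(Add(Mul(Y, Pow(101, -1)), Mul(Mul(4, 5), 4)), -49) = Mul(Add(Mul(97, Pow(101, -1)), Mul(Mul(4, 5), 4)), -49) = Mul(Add(Mul(97, Rational(1, 101)), Mul(20, 4)), -49) = Mul(Add(Rational(97, 101), 80), -49) = Mul(Rational(8177, 101), -49) = Rational(-400673, 101)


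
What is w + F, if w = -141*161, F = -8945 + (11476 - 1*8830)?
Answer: -29000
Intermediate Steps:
F = -6299 (F = -8945 + (11476 - 8830) = -8945 + 2646 = -6299)
w = -22701
w + F = -22701 - 6299 = -29000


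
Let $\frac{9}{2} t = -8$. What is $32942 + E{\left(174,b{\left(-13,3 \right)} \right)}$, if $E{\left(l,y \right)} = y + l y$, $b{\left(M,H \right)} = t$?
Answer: $\frac{293678}{9} \approx 32631.0$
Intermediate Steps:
$t = - \frac{16}{9}$ ($t = \frac{2}{9} \left(-8\right) = - \frac{16}{9} \approx -1.7778$)
$b{\left(M,H \right)} = - \frac{16}{9}$
$32942 + E{\left(174,b{\left(-13,3 \right)} \right)} = 32942 - \frac{16 \left(1 + 174\right)}{9} = 32942 - \frac{2800}{9} = \frac{293678}{9}$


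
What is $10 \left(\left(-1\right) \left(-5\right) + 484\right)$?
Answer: $4890$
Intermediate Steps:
$10 \left(\left(-1\right) \left(-5\right) + 484\right) = 10 \left(5 + 484\right) = 10 \cdot 489 = 4890$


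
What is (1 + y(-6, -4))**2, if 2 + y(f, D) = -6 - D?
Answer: 9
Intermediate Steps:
y(f, D) = -8 - D (y(f, D) = -2 + (-6 - D) = -8 - D)
(1 + y(-6, -4))**2 = (1 + (-8 - 1*(-4)))**2 = (1 + (-8 + 4))**2 = (1 - 4)**2 = (-3)**2 = 9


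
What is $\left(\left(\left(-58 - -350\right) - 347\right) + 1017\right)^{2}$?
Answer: $925444$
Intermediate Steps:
$\left(\left(\left(-58 - -350\right) - 347\right) + 1017\right)^{2} = \left(\left(\left(-58 + 350\right) - 347\right) + 1017\right)^{2} = \left(\left(292 - 347\right) + 1017\right)^{2} = \left(-55 + 1017\right)^{2} = 962^{2} = 925444$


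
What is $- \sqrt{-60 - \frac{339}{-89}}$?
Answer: $- \frac{i \sqrt{445089}}{89} \approx - 7.4961 i$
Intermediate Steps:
$- \sqrt{-60 - \frac{339}{-89}} = - \sqrt{-60 - - \frac{339}{89}} = - \sqrt{-60 + \frac{339}{89}} = - \sqrt{- \frac{5001}{89}} = - \frac{i \sqrt{445089}}{89}$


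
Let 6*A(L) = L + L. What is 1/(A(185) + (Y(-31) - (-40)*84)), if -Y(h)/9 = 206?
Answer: 3/4703 ≈ 0.00063789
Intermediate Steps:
Y(h) = -1854 (Y(h) = -9*206 = -1854)
A(L) = L/3 (A(L) = (L + L)/6 = (2*L)/6 = L/3)
1/(A(185) + (Y(-31) - (-40)*84)) = 1/((⅓)*185 + (-1854 - (-40)*84)) = 1/(185/3 + (-1854 - 1*(-3360))) = 1/(185/3 + (-1854 + 3360)) = 1/(185/3 + 1506) = 1/(4703/3) = 3/4703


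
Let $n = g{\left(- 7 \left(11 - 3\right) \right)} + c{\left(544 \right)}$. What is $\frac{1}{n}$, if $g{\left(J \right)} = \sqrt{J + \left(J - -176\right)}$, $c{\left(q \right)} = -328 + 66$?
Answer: $- \frac{1}{254} \approx -0.003937$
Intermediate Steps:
$c{\left(q \right)} = -262$
$g{\left(J \right)} = \sqrt{176 + 2 J}$ ($g{\left(J \right)} = \sqrt{J + \left(J + 176\right)} = \sqrt{J + \left(176 + J\right)} = \sqrt{176 + 2 J}$)
$n = -254$ ($n = \sqrt{176 + 2 \left(- 7 \left(11 - 3\right)\right)} - 262 = \sqrt{176 + 2 \left(\left(-7\right) 8\right)} - 262 = \sqrt{176 + 2 \left(-56\right)} - 262 = \sqrt{176 - 112} - 262 = \sqrt{64} - 262 = 8 - 262 = -254$)
$\frac{1}{n} = \frac{1}{-254} = - \frac{1}{254}$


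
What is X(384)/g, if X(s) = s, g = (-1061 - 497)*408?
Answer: -8/13243 ≈ -0.00060409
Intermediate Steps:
g = -635664 (g = -1558*408 = -635664)
X(384)/g = 384/(-635664) = 384*(-1/635664) = -8/13243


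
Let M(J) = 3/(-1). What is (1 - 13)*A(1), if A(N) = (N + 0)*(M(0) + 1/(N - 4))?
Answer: 40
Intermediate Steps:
M(J) = -3 (M(J) = 3*(-1) = -3)
A(N) = N*(-3 + 1/(-4 + N)) (A(N) = (N + 0)*(-3 + 1/(N - 4)) = N*(-3 + 1/(-4 + N)))
(1 - 13)*A(1) = (1 - 13)*(1*(13 - 3*1)/(-4 + 1)) = -12*(13 - 3)/(-3) = -12*(-1)*10/3 = -12*(-10/3) = 40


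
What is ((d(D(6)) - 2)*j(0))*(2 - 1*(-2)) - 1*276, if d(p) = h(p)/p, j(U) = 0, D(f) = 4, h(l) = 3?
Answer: -276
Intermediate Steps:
d(p) = 3/p
((d(D(6)) - 2)*j(0))*(2 - 1*(-2)) - 1*276 = ((3/4 - 2)*0)*(2 - 1*(-2)) - 1*276 = ((3*(¼) - 2)*0)*(2 + 2) - 276 = ((¾ - 2)*0)*4 - 276 = -5/4*0*4 - 276 = 0*4 - 276 = 0 - 276 = -276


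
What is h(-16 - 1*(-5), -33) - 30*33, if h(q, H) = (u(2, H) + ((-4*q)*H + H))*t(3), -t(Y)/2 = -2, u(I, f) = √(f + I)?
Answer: -6930 + 4*I*√31 ≈ -6930.0 + 22.271*I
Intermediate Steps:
u(I, f) = √(I + f)
t(Y) = 4 (t(Y) = -2*(-2) = 4)
h(q, H) = 4*H + 4*√(2 + H) - 16*H*q (h(q, H) = (√(2 + H) + ((-4*q)*H + H))*4 = (√(2 + H) + (-4*H*q + H))*4 = (√(2 + H) + (H - 4*H*q))*4 = (H + √(2 + H) - 4*H*q)*4 = 4*H + 4*√(2 + H) - 16*H*q)
h(-16 - 1*(-5), -33) - 30*33 = (4*(-33) + 4*√(2 - 33) - 16*(-33)*(-16 - 1*(-5))) - 30*33 = (-132 + 4*√(-31) - 16*(-33)*(-16 + 5)) - 1*990 = (-132 + 4*(I*√31) - 16*(-33)*(-11)) - 990 = (-132 + 4*I*√31 - 5808) - 990 = (-5940 + 4*I*√31) - 990 = -6930 + 4*I*√31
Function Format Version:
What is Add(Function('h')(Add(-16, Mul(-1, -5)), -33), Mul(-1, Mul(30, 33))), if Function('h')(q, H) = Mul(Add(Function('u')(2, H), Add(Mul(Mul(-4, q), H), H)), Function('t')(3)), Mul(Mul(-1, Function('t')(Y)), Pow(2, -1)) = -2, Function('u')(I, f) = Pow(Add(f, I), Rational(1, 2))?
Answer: Add(-6930, Mul(4, I, Pow(31, Rational(1, 2)))) ≈ Add(-6930.0, Mul(22.271, I))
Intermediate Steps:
Function('u')(I, f) = Pow(Add(I, f), Rational(1, 2))
Function('t')(Y) = 4 (Function('t')(Y) = Mul(-2, -2) = 4)
Function('h')(q, H) = Add(Mul(4, H), Mul(4, Pow(Add(2, H), Rational(1, 2))), Mul(-16, H, q)) (Function('h')(q, H) = Mul(Add(Pow(Add(2, H), Rational(1, 2)), Add(Mul(Mul(-4, q), H), H)), 4) = Mul(Add(Pow(Add(2, H), Rational(1, 2)), Add(Mul(-4, H, q), H)), 4) = Mul(Add(Pow(Add(2, H), Rational(1, 2)), Add(H, Mul(-4, H, q))), 4) = Mul(Add(H, Pow(Add(2, H), Rational(1, 2)), Mul(-4, H, q)), 4) = Add(Mul(4, H), Mul(4, Pow(Add(2, H), Rational(1, 2))), Mul(-16, H, q)))
Add(Function('h')(Add(-16, Mul(-1, -5)), -33), Mul(-1, Mul(30, 33))) = Add(Add(Mul(4, -33), Mul(4, Pow(Add(2, -33), Rational(1, 2))), Mul(-16, -33, Add(-16, Mul(-1, -5)))), Mul(-1, Mul(30, 33))) = Add(Add(-132, Mul(4, Pow(-31, Rational(1, 2))), Mul(-16, -33, Add(-16, 5))), Mul(-1, 990)) = Add(Add(-132, Mul(4, Mul(I, Pow(31, Rational(1, 2)))), Mul(-16, -33, -11)), -990) = Add(Add(-132, Mul(4, I, Pow(31, Rational(1, 2))), -5808), -990) = Add(Add(-5940, Mul(4, I, Pow(31, Rational(1, 2)))), -990) = Add(-6930, Mul(4, I, Pow(31, Rational(1, 2))))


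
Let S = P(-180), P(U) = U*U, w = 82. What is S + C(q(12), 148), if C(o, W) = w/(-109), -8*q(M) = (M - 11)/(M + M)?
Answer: 3531518/109 ≈ 32399.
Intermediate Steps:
q(M) = -(-11 + M)/(16*M) (q(M) = -(M - 11)/(8*(M + M)) = -(-11 + M)/(8*(2*M)) = -(-11 + M)*1/(2*M)/8 = -(-11 + M)/(16*M))
C(o, W) = -82/109 (C(o, W) = 82/(-109) = 82*(-1/109) = -82/109)
P(U) = U²
S = 32400 (S = (-180)² = 32400)
S + C(q(12), 148) = 32400 - 82/109 = 3531518/109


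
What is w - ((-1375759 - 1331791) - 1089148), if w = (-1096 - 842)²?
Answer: 7552542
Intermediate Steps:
w = 3755844 (w = (-1938)² = 3755844)
w - ((-1375759 - 1331791) - 1089148) = 3755844 - ((-1375759 - 1331791) - 1089148) = 3755844 - (-2707550 - 1089148) = 3755844 - 1*(-3796698) = 3755844 + 3796698 = 7552542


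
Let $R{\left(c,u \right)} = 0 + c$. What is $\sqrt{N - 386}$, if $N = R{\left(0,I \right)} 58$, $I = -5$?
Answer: $i \sqrt{386} \approx 19.647 i$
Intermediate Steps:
$R{\left(c,u \right)} = c$
$N = 0$ ($N = 0 \cdot 58 = 0$)
$\sqrt{N - 386} = \sqrt{0 - 386} = \sqrt{-386} = i \sqrt{386}$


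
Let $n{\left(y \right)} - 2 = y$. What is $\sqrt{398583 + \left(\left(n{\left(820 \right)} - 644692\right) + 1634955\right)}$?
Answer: $2 \sqrt{347417} \approx 1178.8$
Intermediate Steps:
$n{\left(y \right)} = 2 + y$
$\sqrt{398583 + \left(\left(n{\left(820 \right)} - 644692\right) + 1634955\right)} = \sqrt{398583 + \left(\left(\left(2 + 820\right) - 644692\right) + 1634955\right)} = \sqrt{398583 + \left(\left(822 - 644692\right) + 1634955\right)} = \sqrt{398583 + \left(-643870 + 1634955\right)} = \sqrt{398583 + 991085} = \sqrt{1389668} = 2 \sqrt{347417}$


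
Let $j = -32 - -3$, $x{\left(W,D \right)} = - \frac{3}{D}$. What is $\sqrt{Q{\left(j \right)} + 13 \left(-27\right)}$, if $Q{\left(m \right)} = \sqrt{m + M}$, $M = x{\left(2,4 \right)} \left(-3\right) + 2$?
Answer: $\frac{\sqrt{-1404 + 6 i \sqrt{11}}}{2} \approx 0.13277 + 18.735 i$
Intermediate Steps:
$M = \frac{17}{4}$ ($M = - \frac{3}{4} \left(-3\right) + 2 = \left(-3\right) \frac{1}{4} \left(-3\right) + 2 = \left(- \frac{3}{4}\right) \left(-3\right) + 2 = \frac{9}{4} + 2 = \frac{17}{4} \approx 4.25$)
$j = -29$ ($j = -32 + 3 = -29$)
$Q{\left(m \right)} = \sqrt{\frac{17}{4} + m}$ ($Q{\left(m \right)} = \sqrt{m + \frac{17}{4}} = \sqrt{\frac{17}{4} + m}$)
$\sqrt{Q{\left(j \right)} + 13 \left(-27\right)} = \sqrt{\frac{\sqrt{17 + 4 \left(-29\right)}}{2} + 13 \left(-27\right)} = \sqrt{\frac{\sqrt{17 - 116}}{2} - 351} = \sqrt{\frac{\sqrt{-99}}{2} - 351} = \sqrt{\frac{3 i \sqrt{11}}{2} - 351} = \sqrt{-351 + \frac{3 i \sqrt{11}}{2}}$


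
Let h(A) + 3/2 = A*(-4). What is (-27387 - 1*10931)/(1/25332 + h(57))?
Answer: 970671576/5813693 ≈ 166.96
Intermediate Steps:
h(A) = -3/2 - 4*A (h(A) = -3/2 + A*(-4) = -3/2 - 4*A)
(-27387 - 1*10931)/(1/25332 + h(57)) = (-27387 - 1*10931)/(1/25332 + (-3/2 - 4*57)) = (-27387 - 10931)/(1/25332 + (-3/2 - 228)) = -38318/(1/25332 - 459/2) = -38318/(-5813693/25332) = -38318*(-25332/5813693) = 970671576/5813693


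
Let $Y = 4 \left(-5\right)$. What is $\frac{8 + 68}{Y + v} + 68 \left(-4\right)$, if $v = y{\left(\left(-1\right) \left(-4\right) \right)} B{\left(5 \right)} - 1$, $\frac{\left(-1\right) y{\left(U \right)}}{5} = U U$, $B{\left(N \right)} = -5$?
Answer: $- \frac{103012}{379} \approx -271.8$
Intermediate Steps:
$Y = -20$
$y{\left(U \right)} = - 5 U^{2}$ ($y{\left(U \right)} = - 5 U U = - 5 U^{2}$)
$v = 399$ ($v = - 5 \left(\left(-1\right) \left(-4\right)\right)^{2} \left(-5\right) - 1 = - 5 \cdot 4^{2} \left(-5\right) - 1 = \left(-5\right) 16 \left(-5\right) - 1 = \left(-80\right) \left(-5\right) - 1 = 400 - 1 = 399$)
$\frac{8 + 68}{Y + v} + 68 \left(-4\right) = \frac{8 + 68}{-20 + 399} + 68 \left(-4\right) = \frac{76}{379} - 272 = - \frac{103012}{379}$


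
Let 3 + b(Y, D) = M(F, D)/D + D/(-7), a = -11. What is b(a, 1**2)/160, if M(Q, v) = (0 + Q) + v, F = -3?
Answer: -9/280 ≈ -0.032143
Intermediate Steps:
M(Q, v) = Q + v
b(Y, D) = -3 - D/7 + (-3 + D)/D (b(Y, D) = -3 + ((-3 + D)/D + D/(-7)) = -3 + ((-3 + D)/D + D*(-1/7)) = -3 + ((-3 + D)/D - D/7) = -3 + (-D/7 + (-3 + D)/D) = -3 - D/7 + (-3 + D)/D)
b(a, 1**2)/160 = (-2 - 3/(1**2) - 1/7*1**2)/160 = (-2 - 3/1 - 1/7*1)*(1/160) = (-2 - 3*1 - 1/7)*(1/160) = (-2 - 3 - 1/7)*(1/160) = -36/7*1/160 = -9/280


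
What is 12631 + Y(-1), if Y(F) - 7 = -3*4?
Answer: 12626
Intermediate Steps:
Y(F) = -5 (Y(F) = 7 - 3*4 = 7 - 12 = -5)
12631 + Y(-1) = 12631 - 5 = 12626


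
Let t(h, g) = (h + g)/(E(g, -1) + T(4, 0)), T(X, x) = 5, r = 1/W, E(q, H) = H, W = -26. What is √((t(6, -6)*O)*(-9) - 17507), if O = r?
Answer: I*√17507 ≈ 132.31*I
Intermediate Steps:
r = -1/26 (r = 1/(-26) = -1/26 ≈ -0.038462)
t(h, g) = g/4 + h/4 (t(h, g) = (h + g)/(-1 + 5) = (g + h)/4 = (g + h)*(¼) = g/4 + h/4)
O = -1/26 ≈ -0.038462
√((t(6, -6)*O)*(-9) - 17507) = √((((¼)*(-6) + (¼)*6)*(-1/26))*(-9) - 17507) = √(((-3/2 + 3/2)*(-1/26))*(-9) - 17507) = √((0*(-1/26))*(-9) - 17507) = √(0*(-9) - 17507) = √(0 - 17507) = √(-17507) = I*√17507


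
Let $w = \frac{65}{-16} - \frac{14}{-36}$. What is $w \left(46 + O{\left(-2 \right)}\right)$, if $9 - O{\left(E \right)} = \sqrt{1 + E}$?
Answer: $- \frac{29095}{144} + \frac{529 i}{144} \approx -202.05 + 3.6736 i$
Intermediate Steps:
$O{\left(E \right)} = 9 - \sqrt{1 + E}$
$w = - \frac{529}{144}$ ($w = 65 \left(- \frac{1}{16}\right) - - \frac{7}{18} = - \frac{65}{16} + \frac{7}{18} = - \frac{529}{144} \approx -3.6736$)
$w \left(46 + O{\left(-2 \right)}\right) = - \frac{529 \left(46 + \left(9 - \sqrt{1 - 2}\right)\right)}{144} = - \frac{529 \left(46 + \left(9 - \sqrt{-1}\right)\right)}{144} = - \frac{529 \left(46 + \left(9 - i\right)\right)}{144} = - \frac{529 \left(55 - i\right)}{144} = - \frac{29095}{144} + \frac{529 i}{144}$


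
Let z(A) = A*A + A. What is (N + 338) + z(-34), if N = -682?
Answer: 778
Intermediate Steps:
z(A) = A + A**2 (z(A) = A**2 + A = A + A**2)
(N + 338) + z(-34) = (-682 + 338) - 34*(1 - 34) = -344 - 34*(-33) = -344 + 1122 = 778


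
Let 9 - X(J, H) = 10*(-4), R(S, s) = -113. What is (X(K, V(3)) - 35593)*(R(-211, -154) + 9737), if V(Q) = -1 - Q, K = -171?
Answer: -342075456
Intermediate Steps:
X(J, H) = 49 (X(J, H) = 9 - 10*(-4) = 9 - 1*(-40) = 9 + 40 = 49)
(X(K, V(3)) - 35593)*(R(-211, -154) + 9737) = (49 - 35593)*(-113 + 9737) = -35544*9624 = -342075456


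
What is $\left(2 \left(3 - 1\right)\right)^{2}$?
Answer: $16$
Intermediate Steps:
$\left(2 \left(3 - 1\right)\right)^{2} = \left(2 \cdot 2\right)^{2} = 4^{2} = 16$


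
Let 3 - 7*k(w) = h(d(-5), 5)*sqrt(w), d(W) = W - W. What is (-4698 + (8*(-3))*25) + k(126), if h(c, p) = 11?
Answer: -37083/7 - 33*sqrt(14)/7 ≈ -5315.2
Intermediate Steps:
d(W) = 0
k(w) = 3/7 - 11*sqrt(w)/7
(-4698 + (8*(-3))*25) + k(126) = (-4698 + (8*(-3))*25) + (3/7 - 33*sqrt(14)/7) = (-4698 - 24*25) + (3/7 - 33*sqrt(14)/7) = (-4698 - 600) + (3/7 - 33*sqrt(14)/7) = -5298 + (3/7 - 33*sqrt(14)/7) = -37083/7 - 33*sqrt(14)/7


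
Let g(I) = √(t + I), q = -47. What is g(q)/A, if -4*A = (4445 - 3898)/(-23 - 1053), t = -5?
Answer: 8608*I*√13/547 ≈ 56.74*I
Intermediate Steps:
A = 547/4304 (A = -(4445 - 3898)/(4*(-23 - 1053)) = -547/(4*(-1076)) = -547*(-1)/(4*1076) = -¼*(-547/1076) = 547/4304 ≈ 0.12709)
g(I) = √(-5 + I)
g(q)/A = √(-5 - 47)/(547/4304) = √(-52)*(4304/547) = (2*I*√13)*(4304/547) = 8608*I*√13/547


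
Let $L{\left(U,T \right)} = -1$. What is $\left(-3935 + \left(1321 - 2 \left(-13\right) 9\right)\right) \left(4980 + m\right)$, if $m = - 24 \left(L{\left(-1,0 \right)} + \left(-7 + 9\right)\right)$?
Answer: $-11795280$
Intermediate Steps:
$m = -24$ ($m = - 24 \left(-1 + \left(-7 + 9\right)\right) = - 24 \left(-1 + 2\right) = \left(-24\right) 1 = -24$)
$\left(-3935 + \left(1321 - 2 \left(-13\right) 9\right)\right) \left(4980 + m\right) = \left(-3935 + \left(1321 - 2 \left(-13\right) 9\right)\right) \left(4980 - 24\right) = \left(-3935 + \left(1321 - \left(-26\right) 9\right)\right) 4956 = \left(-3935 + \left(1321 - -234\right)\right) 4956 = \left(-3935 + \left(1321 + 234\right)\right) 4956 = \left(-3935 + 1555\right) 4956 = \left(-2380\right) 4956 = -11795280$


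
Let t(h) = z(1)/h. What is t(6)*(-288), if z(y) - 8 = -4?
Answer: -192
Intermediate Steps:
z(y) = 4 (z(y) = 8 - 4 = 4)
t(h) = 4/h
t(6)*(-288) = (4/6)*(-288) = (4*(1/6))*(-288) = (2/3)*(-288) = -192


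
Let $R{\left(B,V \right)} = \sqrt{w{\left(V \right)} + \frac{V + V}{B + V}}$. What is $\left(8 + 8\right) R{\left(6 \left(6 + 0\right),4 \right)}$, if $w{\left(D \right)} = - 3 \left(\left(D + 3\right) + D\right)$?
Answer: $\frac{32 i \sqrt{205}}{5} \approx 91.634 i$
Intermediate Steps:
$w{\left(D \right)} = -9 - 6 D$ ($w{\left(D \right)} = - 3 \left(\left(3 + D\right) + D\right) = - 3 \left(3 + 2 D\right) = -9 - 6 D$)
$R{\left(B,V \right)} = \sqrt{-9 - 6 V + \frac{2 V}{B + V}}$ ($R{\left(B,V \right)} = \sqrt{\left(-9 - 6 V\right) + \frac{V + V}{B + V}} = \sqrt{\left(-9 - 6 V\right) + \frac{2 V}{B + V}} = \sqrt{-9 - 6 V + \frac{2 V}{B + V}}$)
$\left(8 + 8\right) R{\left(6 \left(6 + 0\right),4 \right)} = \left(8 + 8\right) \sqrt{\frac{2 \cdot 4 - 3 \left(3 + 2 \cdot 4\right) \left(6 \left(6 + 0\right) + 4\right)}{6 \left(6 + 0\right) + 4}} = 16 \sqrt{\frac{8 - 3 \left(3 + 8\right) \left(6 \cdot 6 + 4\right)}{6 \cdot 6 + 4}} = 16 \sqrt{\frac{8 - 33 \left(36 + 4\right)}{36 + 4}} = 16 \sqrt{\frac{8 - 33 \cdot 40}{40}} = 16 \sqrt{\frac{8 - 1320}{40}} = 16 \sqrt{\frac{1}{40} \left(-1312\right)} = 16 \sqrt{- \frac{164}{5}} = 16 \frac{2 i \sqrt{205}}{5} = \frac{32 i \sqrt{205}}{5}$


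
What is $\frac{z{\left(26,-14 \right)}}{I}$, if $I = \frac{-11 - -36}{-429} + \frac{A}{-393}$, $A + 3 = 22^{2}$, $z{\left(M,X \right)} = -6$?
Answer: $\frac{168597}{36029} \approx 4.6795$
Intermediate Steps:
$A = 481$ ($A = -3 + 22^{2} = -3 + 484 = 481$)
$I = - \frac{72058}{56199}$ ($I = \frac{-11 - -36}{-429} + \frac{481}{-393} = \left(-11 + 36\right) \left(- \frac{1}{429}\right) + 481 \left(- \frac{1}{393}\right) = 25 \left(- \frac{1}{429}\right) - \frac{481}{393} = - \frac{25}{429} - \frac{481}{393} = - \frac{72058}{56199} \approx -1.2822$)
$\frac{z{\left(26,-14 \right)}}{I} = - \frac{6}{- \frac{72058}{56199}} = \left(-6\right) \left(- \frac{56199}{72058}\right) = \frac{168597}{36029}$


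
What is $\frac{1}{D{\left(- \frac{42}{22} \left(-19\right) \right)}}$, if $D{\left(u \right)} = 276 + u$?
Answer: $\frac{11}{3435} \approx 0.0032023$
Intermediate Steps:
$\frac{1}{D{\left(- \frac{42}{22} \left(-19\right) \right)}} = \frac{1}{276 + - \frac{42}{22} \left(-19\right)} = \frac{1}{276 + \left(-42\right) \frac{1}{22} \left(-19\right)} = \frac{1}{276 - - \frac{399}{11}} = \frac{1}{276 + \frac{399}{11}} = \frac{1}{\frac{3435}{11}} = \frac{11}{3435}$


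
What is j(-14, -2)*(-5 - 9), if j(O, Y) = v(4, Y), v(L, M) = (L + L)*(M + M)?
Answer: 448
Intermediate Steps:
v(L, M) = 4*L*M (v(L, M) = (2*L)*(2*M) = 4*L*M)
j(O, Y) = 16*Y (j(O, Y) = 4*4*Y = 16*Y)
j(-14, -2)*(-5 - 9) = (16*(-2))*(-5 - 9) = -32*(-14) = 448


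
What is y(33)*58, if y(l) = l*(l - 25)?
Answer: 15312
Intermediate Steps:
y(l) = l*(-25 + l)
y(33)*58 = (33*(-25 + 33))*58 = (33*8)*58 = 264*58 = 15312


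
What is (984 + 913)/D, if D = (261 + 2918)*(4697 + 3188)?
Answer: 1897/25066415 ≈ 7.5679e-5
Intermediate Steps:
D = 25066415 (D = 3179*7885 = 25066415)
(984 + 913)/D = (984 + 913)/25066415 = 1897*(1/25066415) = 1897/25066415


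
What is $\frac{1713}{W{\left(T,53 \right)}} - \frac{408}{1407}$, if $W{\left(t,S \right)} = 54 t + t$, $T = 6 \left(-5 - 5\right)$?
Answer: $- \frac{417399}{515900} \approx -0.80907$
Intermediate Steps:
$T = -60$ ($T = 6 \left(-10\right) = -60$)
$W{\left(t,S \right)} = 55 t$
$\frac{1713}{W{\left(T,53 \right)}} - \frac{408}{1407} = \frac{1713}{55 \left(-60\right)} - \frac{408}{1407} = \frac{1713}{-3300} - \frac{136}{469} = 1713 \left(- \frac{1}{3300}\right) - \frac{136}{469} = - \frac{571}{1100} - \frac{136}{469} = - \frac{417399}{515900}$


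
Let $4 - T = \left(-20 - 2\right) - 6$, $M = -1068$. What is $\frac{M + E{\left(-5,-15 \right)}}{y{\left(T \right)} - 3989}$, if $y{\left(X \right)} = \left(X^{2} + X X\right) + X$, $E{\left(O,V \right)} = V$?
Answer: $\frac{1083}{1909} \approx 0.56731$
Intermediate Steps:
$T = 32$ ($T = 4 - \left(\left(-20 - 2\right) - 6\right) = 4 - \left(-22 - 6\right) = 4 - -28 = 4 + 28 = 32$)
$y{\left(X \right)} = X + 2 X^{2}$ ($y{\left(X \right)} = \left(X^{2} + X^{2}\right) + X = 2 X^{2} + X = X + 2 X^{2}$)
$\frac{M + E{\left(-5,-15 \right)}}{y{\left(T \right)} - 3989} = \frac{-1068 - 15}{32 \left(1 + 2 \cdot 32\right) - 3989} = - \frac{1083}{32 \left(1 + 64\right) - 3989} = - \frac{1083}{32 \cdot 65 - 3989} = - \frac{1083}{2080 - 3989} = - \frac{1083}{-1909} = \left(-1083\right) \left(- \frac{1}{1909}\right) = \frac{1083}{1909}$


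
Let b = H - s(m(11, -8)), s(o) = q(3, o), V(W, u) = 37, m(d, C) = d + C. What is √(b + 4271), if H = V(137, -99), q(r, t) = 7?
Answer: √4301 ≈ 65.582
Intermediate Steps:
m(d, C) = C + d
s(o) = 7
H = 37
b = 30 (b = 37 - 1*7 = 37 - 7 = 30)
√(b + 4271) = √(30 + 4271) = √4301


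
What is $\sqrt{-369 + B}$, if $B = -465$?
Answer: $i \sqrt{834} \approx 28.879 i$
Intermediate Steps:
$\sqrt{-369 + B} = \sqrt{-369 - 465} = \sqrt{-834} = i \sqrt{834}$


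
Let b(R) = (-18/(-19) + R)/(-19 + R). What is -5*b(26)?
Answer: -2560/133 ≈ -19.248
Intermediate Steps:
b(R) = (18/19 + R)/(-19 + R) (b(R) = (-18*(-1/19) + R)/(-19 + R) = (18/19 + R)/(-19 + R))
-5*b(26) = -5*(18/19 + 26)/(-19 + 26) = -5*512/(7*19) = -5*512/133 = -2560/133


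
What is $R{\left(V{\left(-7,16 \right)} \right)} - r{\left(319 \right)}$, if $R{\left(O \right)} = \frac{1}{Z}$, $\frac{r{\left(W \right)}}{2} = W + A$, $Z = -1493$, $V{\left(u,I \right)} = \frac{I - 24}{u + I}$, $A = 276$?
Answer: $- \frac{1776671}{1493} \approx -1190.0$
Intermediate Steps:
$V{\left(u,I \right)} = \frac{-24 + I}{I + u}$
$r{\left(W \right)} = 552 + 2 W$ ($r{\left(W \right)} = 2 \left(W + 276\right) = 2 \left(276 + W\right) = 552 + 2 W$)
$R{\left(O \right)} = - \frac{1}{1493}$ ($R{\left(O \right)} = \frac{1}{-1493} = - \frac{1}{1493}$)
$R{\left(V{\left(-7,16 \right)} \right)} - r{\left(319 \right)} = - \frac{1}{1493} - \left(552 + 2 \cdot 319\right) = - \frac{1}{1493} - \left(552 + 638\right) = - \frac{1}{1493} - 1190 = - \frac{1776671}{1493}$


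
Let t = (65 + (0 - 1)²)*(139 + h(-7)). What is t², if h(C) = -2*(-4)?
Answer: 94128804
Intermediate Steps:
h(C) = 8
t = 9702 (t = (65 + (0 - 1)²)*(139 + 8) = (65 + (-1)²)*147 = (65 + 1)*147 = 66*147 = 9702)
t² = 9702² = 94128804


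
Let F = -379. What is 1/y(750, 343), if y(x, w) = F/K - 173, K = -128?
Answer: -128/21765 ≈ -0.0058810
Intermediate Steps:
y(x, w) = -21765/128 (y(x, w) = -379/(-128) - 173 = -379*(-1/128) - 173 = 379/128 - 173 = -21765/128)
1/y(750, 343) = 1/(-21765/128) = -128/21765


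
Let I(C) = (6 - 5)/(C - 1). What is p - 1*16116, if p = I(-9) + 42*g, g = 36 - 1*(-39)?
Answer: -129661/10 ≈ -12966.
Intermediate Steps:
I(C) = 1/(-1 + C)
g = 75 (g = 36 + 39 = 75)
p = 31499/10 (p = 1/(-1 - 9) + 42*75 = 1/(-10) + 3150 = -⅒ + 3150 = 31499/10 ≈ 3149.9)
p - 1*16116 = 31499/10 - 1*16116 = 31499/10 - 16116 = -129661/10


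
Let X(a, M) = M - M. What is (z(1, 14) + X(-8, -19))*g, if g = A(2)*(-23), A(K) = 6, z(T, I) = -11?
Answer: 1518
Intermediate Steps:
X(a, M) = 0
g = -138 (g = 6*(-23) = -138)
(z(1, 14) + X(-8, -19))*g = (-11 + 0)*(-138) = -11*(-138) = 1518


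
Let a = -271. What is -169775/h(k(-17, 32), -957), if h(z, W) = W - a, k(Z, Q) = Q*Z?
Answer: 169775/686 ≈ 247.49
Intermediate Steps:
h(z, W) = 271 + W (h(z, W) = W - 1*(-271) = W + 271 = 271 + W)
-169775/h(k(-17, 32), -957) = -169775/(271 - 957) = -169775/(-686) = -169775*(-1/686) = 169775/686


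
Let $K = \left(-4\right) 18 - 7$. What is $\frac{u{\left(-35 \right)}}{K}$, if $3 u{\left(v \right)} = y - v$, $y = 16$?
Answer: $- \frac{17}{79} \approx -0.21519$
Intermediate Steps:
$u{\left(v \right)} = \frac{16}{3} - \frac{v}{3}$ ($u{\left(v \right)} = \frac{16 - v}{3} = \frac{16}{3} - \frac{v}{3}$)
$K = -79$ ($K = -72 - 7 = -79$)
$\frac{u{\left(-35 \right)}}{K} = \frac{\frac{16}{3} - - \frac{35}{3}}{-79} = \left(\frac{16}{3} + \frac{35}{3}\right) \left(- \frac{1}{79}\right) = 17 \left(- \frac{1}{79}\right) = - \frac{17}{79}$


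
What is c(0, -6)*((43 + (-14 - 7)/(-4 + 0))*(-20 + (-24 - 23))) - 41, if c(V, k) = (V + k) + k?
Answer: 38752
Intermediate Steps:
c(V, k) = V + 2*k
c(0, -6)*((43 + (-14 - 7)/(-4 + 0))*(-20 + (-24 - 23))) - 41 = (0 + 2*(-6))*((43 + (-14 - 7)/(-4 + 0))*(-20 + (-24 - 23))) - 41 = (0 - 12)*((43 - 21/(-4))*(-20 - 47)) - 41 = -12*(43 - 21*(-¼))*(-67) - 41 = -12*(43 + 21/4)*(-67) - 41 = -579*(-67) - 41 = -12*(-12931/4) - 41 = 38793 - 41 = 38752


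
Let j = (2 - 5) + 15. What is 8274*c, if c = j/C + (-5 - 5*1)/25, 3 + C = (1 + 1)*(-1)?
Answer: -115836/5 ≈ -23167.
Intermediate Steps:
j = 12 (j = -3 + 15 = 12)
C = -5 (C = -3 + (1 + 1)*(-1) = -3 + 2*(-1) = -3 - 2 = -5)
c = -14/5 (c = 12/(-5) + (-5 - 5*1)/25 = 12*(-1/5) + (-5 - 5)*(1/25) = -12/5 - 10*1/25 = -12/5 - 2/5 = -14/5 ≈ -2.8000)
8274*c = 8274*(-14/5) = -115836/5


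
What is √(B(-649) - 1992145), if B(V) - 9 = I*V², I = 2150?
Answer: √903590014 ≈ 30060.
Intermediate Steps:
B(V) = 9 + 2150*V²
√(B(-649) - 1992145) = √((9 + 2150*(-649)²) - 1992145) = √((9 + 2150*421201) - 1992145) = √((9 + 905582150) - 1992145) = √(905582159 - 1992145) = √903590014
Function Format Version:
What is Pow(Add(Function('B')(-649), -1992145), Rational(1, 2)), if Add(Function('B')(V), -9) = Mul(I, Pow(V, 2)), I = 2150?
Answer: Pow(903590014, Rational(1, 2)) ≈ 30060.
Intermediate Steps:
Function('B')(V) = Add(9, Mul(2150, Pow(V, 2)))
Pow(Add(Function('B')(-649), -1992145), Rational(1, 2)) = Pow(Add(Add(9, Mul(2150, Pow(-649, 2))), -1992145), Rational(1, 2)) = Pow(Add(Add(9, Mul(2150, 421201)), -1992145), Rational(1, 2)) = Pow(Add(Add(9, 905582150), -1992145), Rational(1, 2)) = Pow(Add(905582159, -1992145), Rational(1, 2)) = Pow(903590014, Rational(1, 2))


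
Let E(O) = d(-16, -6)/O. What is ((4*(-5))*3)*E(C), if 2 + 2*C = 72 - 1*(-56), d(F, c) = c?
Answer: 40/7 ≈ 5.7143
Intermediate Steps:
C = 63 (C = -1 + (72 - 1*(-56))/2 = -1 + (72 + 56)/2 = -1 + (½)*128 = -1 + 64 = 63)
E(O) = -6/O
((4*(-5))*3)*E(C) = ((4*(-5))*3)*(-6/63) = (-20*3)*(-6*1/63) = -60*(-2/21) = 40/7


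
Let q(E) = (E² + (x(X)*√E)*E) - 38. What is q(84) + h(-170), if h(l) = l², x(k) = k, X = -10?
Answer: 35918 - 1680*√21 ≈ 28219.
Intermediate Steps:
q(E) = -38 + E² - 10*E^(3/2) (q(E) = (E² + (-10*√E)*E) - 38 = (E² - 10*E^(3/2)) - 38 = -38 + E² - 10*E^(3/2))
q(84) + h(-170) = (-38 + 84² - 1680*√21) + (-170)² = (-38 + 7056 - 1680*√21) + 28900 = (7018 - 1680*√21) + 28900 = 35918 - 1680*√21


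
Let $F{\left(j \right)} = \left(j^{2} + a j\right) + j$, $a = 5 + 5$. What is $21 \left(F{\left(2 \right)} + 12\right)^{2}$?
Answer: $30324$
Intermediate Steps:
$a = 10$
$F{\left(j \right)} = j^{2} + 11 j$ ($F{\left(j \right)} = \left(j^{2} + 10 j\right) + j = j^{2} + 11 j$)
$21 \left(F{\left(2 \right)} + 12\right)^{2} = 21 \left(2 \left(11 + 2\right) + 12\right)^{2} = 21 \left(2 \cdot 13 + 12\right)^{2} = 21 \left(26 + 12\right)^{2} = 21 \cdot 38^{2} = 21 \cdot 1444 = 30324$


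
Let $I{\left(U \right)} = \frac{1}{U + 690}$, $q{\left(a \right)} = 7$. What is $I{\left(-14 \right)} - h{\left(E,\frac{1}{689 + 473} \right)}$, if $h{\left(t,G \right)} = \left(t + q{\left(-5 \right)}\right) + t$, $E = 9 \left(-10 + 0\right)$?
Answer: $\frac{116949}{676} \approx 173.0$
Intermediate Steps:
$I{\left(U \right)} = \frac{1}{690 + U}$
$E = -90$ ($E = 9 \left(-10\right) = -90$)
$h{\left(t,G \right)} = 7 + 2 t$ ($h{\left(t,G \right)} = \left(t + 7\right) + t = \left(7 + t\right) + t = 7 + 2 t$)
$I{\left(-14 \right)} - h{\left(E,\frac{1}{689 + 473} \right)} = \frac{1}{690 - 14} - \left(7 + 2 \left(-90\right)\right) = \frac{1}{676} - \left(7 - 180\right) = \frac{1}{676} - -173 = \frac{1}{676} + 173 = \frac{116949}{676}$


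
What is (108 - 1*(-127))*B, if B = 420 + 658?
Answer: 253330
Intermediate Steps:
B = 1078
(108 - 1*(-127))*B = (108 - 1*(-127))*1078 = (108 + 127)*1078 = 235*1078 = 253330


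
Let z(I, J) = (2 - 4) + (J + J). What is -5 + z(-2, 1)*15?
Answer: -5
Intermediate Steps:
z(I, J) = -2 + 2*J
-5 + z(-2, 1)*15 = -5 + (-2 + 2*1)*15 = -5 + (-2 + 2)*15 = -5 + 0*15 = -5 + 0 = -5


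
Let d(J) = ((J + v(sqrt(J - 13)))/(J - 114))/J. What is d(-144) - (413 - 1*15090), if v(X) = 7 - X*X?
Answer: 136319981/9288 ≈ 14677.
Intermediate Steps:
v(X) = 7 - X**2
d(J) = 20/(J*(-114 + J)) (d(J) = ((J + (7 - (sqrt(J - 13))**2))/(J - 114))/J = ((J + (7 - (sqrt(-13 + J))**2))/(-114 + J))/J = ((J + (7 - (-13 + J)))/(-114 + J))/J = ((J + (7 + (13 - J)))/(-114 + J))/J = ((J + (20 - J))/(-114 + J))/J = (20/(-114 + J))/J = 20/(J*(-114 + J)))
d(-144) - (413 - 1*15090) = 20/(-144*(-114 - 144)) - (413 - 1*15090) = 20*(-1/144)/(-258) - (413 - 15090) = 20*(-1/144)*(-1/258) - 1*(-14677) = 5/9288 + 14677 = 136319981/9288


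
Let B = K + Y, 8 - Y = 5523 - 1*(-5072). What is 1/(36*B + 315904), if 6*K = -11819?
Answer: -1/136142 ≈ -7.3453e-6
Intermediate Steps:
K = -11819/6 (K = (⅙)*(-11819) = -11819/6 ≈ -1969.8)
Y = -10587 (Y = 8 - (5523 - 1*(-5072)) = 8 - (5523 + 5072) = 8 - 1*10595 = 8 - 10595 = -10587)
B = -75341/6 (B = -11819/6 - 10587 = -75341/6 ≈ -12557.)
1/(36*B + 315904) = 1/(36*(-75341/6) + 315904) = 1/(-452046 + 315904) = 1/(-136142) = -1/136142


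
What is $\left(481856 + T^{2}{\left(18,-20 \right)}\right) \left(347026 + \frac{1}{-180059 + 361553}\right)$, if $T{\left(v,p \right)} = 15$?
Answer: $\frac{30362973593374445}{181494} \approx 1.6729 \cdot 10^{11}$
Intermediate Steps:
$\left(481856 + T^{2}{\left(18,-20 \right)}\right) \left(347026 + \frac{1}{-180059 + 361553}\right) = \left(481856 + 15^{2}\right) \left(347026 + \frac{1}{-180059 + 361553}\right) = \left(481856 + 225\right) \left(347026 + \frac{1}{181494}\right) = 482081 \left(347026 + \frac{1}{181494}\right) = 482081 \cdot \frac{62983136845}{181494} = \frac{30362973593374445}{181494}$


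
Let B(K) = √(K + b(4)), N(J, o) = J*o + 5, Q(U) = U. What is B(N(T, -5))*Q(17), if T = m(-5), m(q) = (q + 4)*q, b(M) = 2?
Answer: 51*I*√2 ≈ 72.125*I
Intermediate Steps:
m(q) = q*(4 + q) (m(q) = (4 + q)*q = q*(4 + q))
T = 5 (T = -5*(4 - 5) = -5*(-1) = 5)
N(J, o) = 5 + J*o
B(K) = √(2 + K) (B(K) = √(K + 2) = √(2 + K))
B(N(T, -5))*Q(17) = √(2 + (5 + 5*(-5)))*17 = √(2 + (5 - 25))*17 = √(2 - 20)*17 = √(-18)*17 = (3*I*√2)*17 = 51*I*√2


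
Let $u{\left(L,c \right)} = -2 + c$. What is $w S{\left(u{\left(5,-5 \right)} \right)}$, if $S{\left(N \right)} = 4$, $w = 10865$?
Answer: $43460$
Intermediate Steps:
$w S{\left(u{\left(5,-5 \right)} \right)} = 10865 \cdot 4 = 43460$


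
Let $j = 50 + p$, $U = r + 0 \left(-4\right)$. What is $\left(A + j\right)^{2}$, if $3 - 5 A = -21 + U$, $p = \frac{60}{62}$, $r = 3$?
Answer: $\frac{73119601}{24025} \approx 3043.5$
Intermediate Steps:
$p = \frac{30}{31}$ ($p = 60 \cdot \frac{1}{62} = \frac{30}{31} \approx 0.96774$)
$U = 3$ ($U = 3 + 0 \left(-4\right) = 3 + 0 = 3$)
$j = \frac{1580}{31}$ ($j = 50 + \frac{30}{31} = \frac{1580}{31} \approx 50.968$)
$A = \frac{21}{5}$ ($A = \frac{3}{5} - \frac{-21 + 3}{5} = \frac{3}{5} - - \frac{18}{5} = \frac{3}{5} + \frac{18}{5} = \frac{21}{5} \approx 4.2$)
$\left(A + j\right)^{2} = \left(\frac{21}{5} + \frac{1580}{31}\right)^{2} = \left(\frac{8551}{155}\right)^{2} = \frac{73119601}{24025}$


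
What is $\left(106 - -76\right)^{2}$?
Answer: $33124$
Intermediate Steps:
$\left(106 - -76\right)^{2} = \left(106 + 76\right)^{2} = 182^{2} = 33124$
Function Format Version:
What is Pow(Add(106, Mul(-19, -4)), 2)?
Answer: 33124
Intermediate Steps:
Pow(Add(106, Mul(-19, -4)), 2) = Pow(Add(106, 76), 2) = Pow(182, 2) = 33124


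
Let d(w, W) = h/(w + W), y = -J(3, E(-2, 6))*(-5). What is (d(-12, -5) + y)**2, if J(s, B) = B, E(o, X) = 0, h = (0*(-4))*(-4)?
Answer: 0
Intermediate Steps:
h = 0 (h = 0*(-4) = 0)
y = 0 (y = -1*0*(-5) = 0*(-5) = 0)
d(w, W) = 0 (d(w, W) = 0/(w + W) = 0/(W + w) = 0)
(d(-12, -5) + y)**2 = (0 + 0)**2 = 0**2 = 0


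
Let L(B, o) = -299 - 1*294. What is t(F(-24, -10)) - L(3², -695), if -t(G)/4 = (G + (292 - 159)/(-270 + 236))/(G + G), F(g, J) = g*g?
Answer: 5787205/9792 ≈ 591.01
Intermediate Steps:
F(g, J) = g²
L(B, o) = -593 (L(B, o) = -299 - 294 = -593)
t(G) = -2*(-133/34 + G)/G (t(G) = -4*(G + (292 - 159)/(-270 + 236))/(G + G) = -4*(G + 133/(-34))/(2*G) = -4*(G + 133*(-1/34))*1/(2*G) = -4*(G - 133/34)*1/(2*G) = -4*(-133/34 + G)*1/(2*G) = -2*(-133/34 + G)/G)
t(F(-24, -10)) - L(3², -695) = (-2 + 133/(17*((-24)²))) - 1*(-593) = (-2 + (133/17)/576) + 593 = (-2 + (133/17)*(1/576)) + 593 = (-2 + 133/9792) + 593 = -19451/9792 + 593 = 5787205/9792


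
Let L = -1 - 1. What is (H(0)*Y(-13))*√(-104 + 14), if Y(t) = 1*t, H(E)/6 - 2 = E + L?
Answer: 0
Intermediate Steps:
L = -2
H(E) = 6*E (H(E) = 12 + 6*(E - 2) = 12 + 6*(-2 + E) = 12 + (-12 + 6*E) = 6*E)
Y(t) = t
(H(0)*Y(-13))*√(-104 + 14) = ((6*0)*(-13))*√(-104 + 14) = (0*(-13))*√(-90) = 0*(3*I*√10) = 0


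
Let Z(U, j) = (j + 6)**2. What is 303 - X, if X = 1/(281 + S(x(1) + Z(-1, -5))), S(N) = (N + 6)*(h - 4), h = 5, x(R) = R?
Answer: 87566/289 ≈ 303.00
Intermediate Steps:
Z(U, j) = (6 + j)**2
S(N) = 6 + N (S(N) = (N + 6)*(5 - 4) = (6 + N)*1 = 6 + N)
X = 1/289 (X = 1/(281 + (6 + (1 + (6 - 5)**2))) = 1/(281 + (6 + (1 + 1**2))) = 1/(281 + (6 + (1 + 1))) = 1/(281 + (6 + 2)) = 1/(281 + 8) = 1/289 ≈ 0.0034602)
303 - X = 303 - 1*1/289 = 303 - 1/289 = 87566/289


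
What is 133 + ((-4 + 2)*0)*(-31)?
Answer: 133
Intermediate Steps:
133 + ((-4 + 2)*0)*(-31) = 133 - 2*0*(-31) = 133 + 0*(-31) = 133 + 0 = 133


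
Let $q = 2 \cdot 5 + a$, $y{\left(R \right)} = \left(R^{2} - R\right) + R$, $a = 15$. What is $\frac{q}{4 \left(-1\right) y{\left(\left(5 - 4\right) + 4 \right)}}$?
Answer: $- \frac{1}{4} \approx -0.25$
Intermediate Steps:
$y{\left(R \right)} = R^{2}$
$q = 25$ ($q = 2 \cdot 5 + 15 = 10 + 15 = 25$)
$\frac{q}{4 \left(-1\right) y{\left(\left(5 - 4\right) + 4 \right)}} = \frac{25}{4 \left(-1\right) \left(\left(5 - 4\right) + 4\right)^{2}} = \frac{25}{\left(-4\right) \left(1 + 4\right)^{2}} = \frac{25}{\left(-4\right) 5^{2}} = \frac{25}{\left(-4\right) 25} = \frac{25}{-100} = 25 \left(- \frac{1}{100}\right) = - \frac{1}{4}$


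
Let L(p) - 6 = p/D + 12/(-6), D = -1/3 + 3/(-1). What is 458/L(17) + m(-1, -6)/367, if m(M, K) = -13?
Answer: -1681003/4037 ≈ -416.40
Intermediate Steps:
D = -10/3 (D = -1*⅓ + 3*(-1) = -⅓ - 3 = -10/3 ≈ -3.3333)
L(p) = 4 - 3*p/10 (L(p) = 6 + (p/(-10/3) + 12/(-6)) = 6 + (p*(-3/10) + 12*(-⅙)) = 6 + (-3*p/10 - 2) = 6 + (-2 - 3*p/10) = 4 - 3*p/10)
458/L(17) + m(-1, -6)/367 = 458/(4 - 3/10*17) - 13/367 = 458/(4 - 51/10) - 13*1/367 = 458/(-11/10) - 13/367 = 458*(-10/11) - 13/367 = -4580/11 - 13/367 = -1681003/4037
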